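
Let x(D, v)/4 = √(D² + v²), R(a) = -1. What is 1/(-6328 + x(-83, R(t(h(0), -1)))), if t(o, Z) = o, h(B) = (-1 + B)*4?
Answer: -791/4991668 - √6890/9983336 ≈ -0.00016678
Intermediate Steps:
h(B) = -4 + 4*B
x(D, v) = 4*√(D² + v²)
1/(-6328 + x(-83, R(t(h(0), -1)))) = 1/(-6328 + 4*√((-83)² + (-1)²)) = 1/(-6328 + 4*√(6889 + 1)) = 1/(-6328 + 4*√6890)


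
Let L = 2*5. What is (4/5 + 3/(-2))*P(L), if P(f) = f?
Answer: -7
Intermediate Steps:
L = 10
(4/5 + 3/(-2))*P(L) = (4/5 + 3/(-2))*10 = (4*(⅕) + 3*(-½))*10 = (⅘ - 3/2)*10 = -7/10*10 = -7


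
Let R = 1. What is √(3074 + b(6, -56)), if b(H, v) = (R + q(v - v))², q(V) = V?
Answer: 5*√123 ≈ 55.453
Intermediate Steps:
b(H, v) = 1 (b(H, v) = (1 + (v - v))² = (1 + 0)² = 1² = 1)
√(3074 + b(6, -56)) = √(3074 + 1) = √3075 = 5*√123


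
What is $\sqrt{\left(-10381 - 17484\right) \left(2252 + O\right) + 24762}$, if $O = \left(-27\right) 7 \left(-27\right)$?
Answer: $i \sqrt{204922313} \approx 14315.0 i$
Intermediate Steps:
$O = 5103$ ($O = \left(-189\right) \left(-27\right) = 5103$)
$\sqrt{\left(-10381 - 17484\right) \left(2252 + O\right) + 24762} = \sqrt{\left(-10381 - 17484\right) \left(2252 + 5103\right) + 24762} = \sqrt{\left(-27865\right) 7355 + 24762} = \sqrt{-204947075 + 24762} = \sqrt{-204922313} = i \sqrt{204922313}$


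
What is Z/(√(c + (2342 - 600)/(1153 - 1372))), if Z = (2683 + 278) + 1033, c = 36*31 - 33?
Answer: 3994*√51560265/235435 ≈ 121.81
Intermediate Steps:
c = 1083 (c = 1116 - 33 = 1083)
Z = 3994 (Z = 2961 + 1033 = 3994)
Z/(√(c + (2342 - 600)/(1153 - 1372))) = 3994/(√(1083 + (2342 - 600)/(1153 - 1372))) = 3994/(√(1083 + 1742/(-219))) = 3994/(√(1083 + 1742*(-1/219))) = 3994/(√(1083 - 1742/219)) = 3994/(√(235435/219)) = 3994/((√51560265/219)) = 3994*(√51560265/235435) = 3994*√51560265/235435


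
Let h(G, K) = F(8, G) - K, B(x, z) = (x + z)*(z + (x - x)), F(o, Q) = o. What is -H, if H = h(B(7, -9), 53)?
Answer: 45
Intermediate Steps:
B(x, z) = z*(x + z) (B(x, z) = (x + z)*(z + 0) = (x + z)*z = z*(x + z))
h(G, K) = 8 - K
H = -45 (H = 8 - 1*53 = 8 - 53 = -45)
-H = -1*(-45) = 45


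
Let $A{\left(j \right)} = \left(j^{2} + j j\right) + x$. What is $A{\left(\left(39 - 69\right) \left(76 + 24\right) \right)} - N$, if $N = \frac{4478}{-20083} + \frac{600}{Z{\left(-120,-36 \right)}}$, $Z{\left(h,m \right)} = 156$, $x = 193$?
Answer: $\frac{4699471442311}{261079} \approx 1.8 \cdot 10^{7}$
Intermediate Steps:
$N = \frac{945936}{261079}$ ($N = \frac{4478}{-20083} + \frac{600}{156} = 4478 \left(- \frac{1}{20083}\right) + 600 \cdot \frac{1}{156} = - \frac{4478}{20083} + \frac{50}{13} = \frac{945936}{261079} \approx 3.6232$)
$A{\left(j \right)} = 193 + 2 j^{2}$ ($A{\left(j \right)} = \left(j^{2} + j j\right) + 193 = \left(j^{2} + j^{2}\right) + 193 = 2 j^{2} + 193 = 193 + 2 j^{2}$)
$A{\left(\left(39 - 69\right) \left(76 + 24\right) \right)} - N = \left(193 + 2 \left(\left(39 - 69\right) \left(76 + 24\right)\right)^{2}\right) - \frac{945936}{261079} = \left(193 + 2 \left(\left(-30\right) 100\right)^{2}\right) - \frac{945936}{261079} = \left(193 + 2 \left(-3000\right)^{2}\right) - \frac{945936}{261079} = \left(193 + 2 \cdot 9000000\right) - \frac{945936}{261079} = \left(193 + 18000000\right) - \frac{945936}{261079} = 18000193 - \frac{945936}{261079} = \frac{4699471442311}{261079}$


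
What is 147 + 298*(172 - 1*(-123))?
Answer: 88057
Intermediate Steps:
147 + 298*(172 - 1*(-123)) = 147 + 298*(172 + 123) = 147 + 298*295 = 147 + 87910 = 88057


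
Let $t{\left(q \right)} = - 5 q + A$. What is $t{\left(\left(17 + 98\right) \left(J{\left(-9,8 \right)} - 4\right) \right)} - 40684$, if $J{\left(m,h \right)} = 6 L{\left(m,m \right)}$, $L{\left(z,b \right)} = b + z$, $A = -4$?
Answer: $23712$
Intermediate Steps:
$J{\left(m,h \right)} = 12 m$ ($J{\left(m,h \right)} = 6 \left(m + m\right) = 6 \cdot 2 m = 12 m$)
$t{\left(q \right)} = -4 - 5 q$ ($t{\left(q \right)} = - 5 q - 4 = -4 - 5 q$)
$t{\left(\left(17 + 98\right) \left(J{\left(-9,8 \right)} - 4\right) \right)} - 40684 = \left(-4 - 5 \left(17 + 98\right) \left(12 \left(-9\right) - 4\right)\right) - 40684 = \left(-4 - 5 \cdot 115 \left(-108 - 4\right)\right) - 40684 = \left(-4 - 5 \cdot 115 \left(-112\right)\right) - 40684 = \left(-4 - -64400\right) - 40684 = \left(-4 + 64400\right) - 40684 = 64396 - 40684 = 23712$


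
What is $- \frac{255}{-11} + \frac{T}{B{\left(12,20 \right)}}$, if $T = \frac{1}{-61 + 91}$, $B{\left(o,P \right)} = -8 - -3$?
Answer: $\frac{38239}{1650} \approx 23.175$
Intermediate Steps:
$B{\left(o,P \right)} = -5$ ($B{\left(o,P \right)} = -8 + 3 = -5$)
$T = \frac{1}{30} \approx 0.033333$
$- \frac{255}{-11} + \frac{T}{B{\left(12,20 \right)}} = - \frac{255}{-11} + \frac{1}{30 \left(-5\right)} = \left(-255\right) \left(- \frac{1}{11}\right) + \frac{1}{30} \left(- \frac{1}{5}\right) = \frac{255}{11} - \frac{1}{150} = \frac{38239}{1650}$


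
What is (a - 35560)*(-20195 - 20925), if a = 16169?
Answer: 797357920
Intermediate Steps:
(a - 35560)*(-20195 - 20925) = (16169 - 35560)*(-20195 - 20925) = -19391*(-41120) = 797357920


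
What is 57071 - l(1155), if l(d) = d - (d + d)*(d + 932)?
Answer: 4876886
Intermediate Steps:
l(d) = d - 2*d*(932 + d)
57071 - l(1155) = 57071 - (-1)*1155*(1863 + 2*1155) = 57071 - (-1)*1155*(1863 + 2310) = 57071 - (-1)*1155*4173 = 57071 - 1*(-4819815) = 57071 + 4819815 = 4876886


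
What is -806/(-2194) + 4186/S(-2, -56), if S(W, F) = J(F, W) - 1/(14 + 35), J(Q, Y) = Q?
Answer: -223903823/3011265 ≈ -74.355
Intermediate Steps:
S(W, F) = -1/49 + F (S(W, F) = F - 1/(14 + 35) = F - 1/49 = -1/49 + F)
-806/(-2194) + 4186/S(-2, -56) = -806/(-2194) + 4186/(-1/49 - 56) = -806*(-1/2194) + 4186/(-2745/49) = 403/1097 + 4186*(-49/2745) = 403/1097 - 205114/2745 = -223903823/3011265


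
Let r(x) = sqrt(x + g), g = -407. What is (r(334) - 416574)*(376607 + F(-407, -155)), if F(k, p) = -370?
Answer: -156730552038 + 376237*I*sqrt(73) ≈ -1.5673e+11 + 3.2146e+6*I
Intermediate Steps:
r(x) = sqrt(-407 + x) (r(x) = sqrt(x - 407) = sqrt(-407 + x))
(r(334) - 416574)*(376607 + F(-407, -155)) = (sqrt(-407 + 334) - 416574)*(376607 - 370) = (sqrt(-73) - 416574)*376237 = (I*sqrt(73) - 416574)*376237 = (-416574 + I*sqrt(73))*376237 = -156730552038 + 376237*I*sqrt(73)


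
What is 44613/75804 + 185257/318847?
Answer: 154469633/132075836 ≈ 1.1696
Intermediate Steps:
44613/75804 + 185257/318847 = 44613*(1/75804) + 185257*(1/318847) = 14871/25268 + 3037/5227 = 154469633/132075836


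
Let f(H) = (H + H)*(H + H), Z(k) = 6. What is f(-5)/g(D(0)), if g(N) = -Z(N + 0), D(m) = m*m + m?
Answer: -50/3 ≈ -16.667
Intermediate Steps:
f(H) = 4*H² (f(H) = (2*H)*(2*H) = 4*H²)
D(m) = m + m² (D(m) = m² + m = m + m²)
g(N) = -6 (g(N) = -1*6 = -6)
f(-5)/g(D(0)) = (4*(-5)²)/(-6) = (4*25)*(-⅙) = 100*(-⅙) = -50/3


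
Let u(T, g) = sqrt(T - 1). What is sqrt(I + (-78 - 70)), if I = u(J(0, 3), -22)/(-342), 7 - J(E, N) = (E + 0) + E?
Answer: sqrt(-1923408 - 38*sqrt(6))/114 ≈ 12.166*I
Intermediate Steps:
J(E, N) = 7 - 2*E (J(E, N) = 7 - ((E + 0) + E) = 7 - (E + E) = 7 - 2*E)
u(T, g) = sqrt(-1 + T)
I = -sqrt(6)/342 (I = sqrt(-1 + (7 - 2*0))/(-342) = sqrt(-1 + (7 + 0))*(-1/342) = sqrt(-1 + 7)*(-1/342) = sqrt(6)*(-1/342) = -sqrt(6)/342 ≈ -0.0071623)
sqrt(I + (-78 - 70)) = sqrt(-sqrt(6)/342 + (-78 - 70)) = sqrt(-sqrt(6)/342 - 148) = sqrt(-148 - sqrt(6)/342)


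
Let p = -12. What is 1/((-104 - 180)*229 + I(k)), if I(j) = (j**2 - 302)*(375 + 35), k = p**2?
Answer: 1/8312904 ≈ 1.2029e-7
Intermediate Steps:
k = 144 (k = (-12)**2 = 144)
I(j) = -123820 + 410*j**2 (I(j) = (-302 + j**2)*410 = -123820 + 410*j**2)
1/((-104 - 180)*229 + I(k)) = 1/((-104 - 180)*229 + (-123820 + 410*144**2)) = 1/(-284*229 + (-123820 + 410*20736)) = 1/(-65036 + (-123820 + 8501760)) = 1/(-65036 + 8377940) = 1/8312904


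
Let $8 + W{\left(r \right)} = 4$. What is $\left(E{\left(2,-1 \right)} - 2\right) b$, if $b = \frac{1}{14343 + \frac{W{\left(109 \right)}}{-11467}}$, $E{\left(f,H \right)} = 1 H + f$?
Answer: $- \frac{11467}{164471185} \approx -6.972 \cdot 10^{-5}$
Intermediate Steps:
$E{\left(f,H \right)} = H + f$
$W{\left(r \right)} = -4$ ($W{\left(r \right)} = -8 + 4 = -4$)
$b = \frac{11467}{164471185}$ ($b = \frac{1}{14343 - \frac{4}{-11467}} = \frac{1}{14343 - - \frac{4}{11467}} = \frac{1}{14343 + \frac{4}{11467}} = \frac{1}{\frac{164471185}{11467}} = \frac{11467}{164471185} \approx 6.972 \cdot 10^{-5}$)
$\left(E{\left(2,-1 \right)} - 2\right) b = \left(\left(-1 + 2\right) - 2\right) \frac{11467}{164471185} = \left(1 - 2\right) \frac{11467}{164471185} = \left(-1\right) \frac{11467}{164471185} = - \frac{11467}{164471185}$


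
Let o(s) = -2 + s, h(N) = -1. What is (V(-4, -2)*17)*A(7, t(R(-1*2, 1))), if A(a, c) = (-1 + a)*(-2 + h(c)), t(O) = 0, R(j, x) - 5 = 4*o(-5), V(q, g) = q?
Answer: 1224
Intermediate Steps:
R(j, x) = -23 (R(j, x) = 5 + 4*(-2 - 5) = 5 + 4*(-7) = 5 - 28 = -23)
A(a, c) = 3 - 3*a (A(a, c) = (-1 + a)*(-2 - 1) = (-1 + a)*(-3) = 3 - 3*a)
(V(-4, -2)*17)*A(7, t(R(-1*2, 1))) = (-4*17)*(3 - 3*7) = -68*(3 - 21) = -68*(-18) = 1224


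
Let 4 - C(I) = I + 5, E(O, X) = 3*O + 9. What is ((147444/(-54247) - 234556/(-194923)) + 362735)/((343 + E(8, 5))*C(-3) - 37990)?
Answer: -8858058923835/909362966366 ≈ -9.7410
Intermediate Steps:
E(O, X) = 9 + 3*O
C(I) = -1 - I (C(I) = 4 - (I + 5) = 4 - (5 + I) = 4 + (-5 - I) = -1 - I)
((147444/(-54247) - 234556/(-194923)) + 362735)/((343 + E(8, 5))*C(-3) - 37990) = ((147444/(-54247) - 234556/(-194923)) + 362735)/((343 + (9 + 3*8))*(-1 - 1*(-3)) - 37990) = ((147444*(-1/54247) - 234556*(-1/194923)) + 362735)/((343 + (9 + 24))*(-1 + 3) - 37990) = ((-147444/54247 + 234556/194923) + 362735)/((343 + 33)*2 - 37990) = (-16016267480/10573987981 + 362735)/(376*2 - 37990) = 3835539514020555/(10573987981*(752 - 37990)) = (3835539514020555/10573987981)/(-37238) = (3835539514020555/10573987981)*(-1/37238) = -8858058923835/909362966366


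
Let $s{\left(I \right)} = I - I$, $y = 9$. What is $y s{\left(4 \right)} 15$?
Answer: $0$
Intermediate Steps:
$s{\left(I \right)} = 0$
$y s{\left(4 \right)} 15 = 9 \cdot 0 \cdot 15 = 0 \cdot 15 = 0$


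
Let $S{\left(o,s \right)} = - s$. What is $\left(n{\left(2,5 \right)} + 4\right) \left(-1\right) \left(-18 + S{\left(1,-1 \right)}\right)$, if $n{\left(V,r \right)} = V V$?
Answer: $136$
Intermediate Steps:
$n{\left(V,r \right)} = V^{2}$
$\left(n{\left(2,5 \right)} + 4\right) \left(-1\right) \left(-18 + S{\left(1,-1 \right)}\right) = \left(2^{2} + 4\right) \left(-1\right) \left(-18 - -1\right) = \left(4 + 4\right) \left(-1\right) \left(-18 + 1\right) = 8 \left(-1\right) \left(-17\right) = \left(-8\right) \left(-17\right) = 136$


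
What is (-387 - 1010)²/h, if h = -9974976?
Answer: -177419/906816 ≈ -0.19565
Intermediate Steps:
(-387 - 1010)²/h = (-387 - 1010)²/(-9974976) = (-1397)²*(-1/9974976) = 1951609*(-1/9974976) = -177419/906816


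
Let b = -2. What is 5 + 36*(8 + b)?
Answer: 221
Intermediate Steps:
5 + 36*(8 + b) = 5 + 36*(8 - 2) = 5 + 36*6 = 5 + 216 = 221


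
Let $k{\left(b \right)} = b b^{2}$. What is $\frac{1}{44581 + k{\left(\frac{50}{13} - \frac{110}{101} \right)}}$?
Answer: $\frac{2263571297}{100959709919557} \approx 2.2421 \cdot 10^{-5}$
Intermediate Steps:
$k{\left(b \right)} = b^{3}$
$\frac{1}{44581 + k{\left(\frac{50}{13} - \frac{110}{101} \right)}} = \frac{1}{44581 + \left(\frac{50}{13} - \frac{110}{101}\right)^{3}} = \frac{1}{44581 + \left(\frac{3620}{1313}\right)^{3}} = \frac{1}{44581 + \frac{47437928000}{2263571297}} = \frac{1}{\frac{100959709919557}{2263571297}} = \frac{2263571297}{100959709919557}$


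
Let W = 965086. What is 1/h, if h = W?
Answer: 1/965086 ≈ 1.0362e-6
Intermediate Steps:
h = 965086
1/h = 1/965086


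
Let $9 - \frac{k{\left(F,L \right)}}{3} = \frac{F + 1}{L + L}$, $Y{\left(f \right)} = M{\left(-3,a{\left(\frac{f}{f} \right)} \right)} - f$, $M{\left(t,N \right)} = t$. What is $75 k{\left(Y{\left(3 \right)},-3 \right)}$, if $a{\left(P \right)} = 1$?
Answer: $\frac{3675}{2} \approx 1837.5$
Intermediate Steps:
$Y{\left(f \right)} = -3 - f$
$k{\left(F,L \right)} = 27 - \frac{3 \left(1 + F\right)}{2 L}$ ($k{\left(F,L \right)} = 27 - 3 \frac{F + 1}{L + L} = 27 - 3 \frac{1 + F}{2 L} = 27 - \frac{3 \left(1 + F\right)}{2 L}$)
$75 k{\left(Y{\left(3 \right)},-3 \right)} = 75 \frac{3 \left(-1 - \left(-3 - 3\right) + 18 \left(-3\right)\right)}{2 \left(-3\right)} = 75 \cdot \frac{3}{2} \left(- \frac{1}{3}\right) \left(-1 - \left(-3 - 3\right) - 54\right) = 75 \cdot \frac{3}{2} \left(- \frac{1}{3}\right) \left(-1 - -6 - 54\right) = 75 \cdot \frac{3}{2} \left(- \frac{1}{3}\right) \left(-1 + 6 - 54\right) = 75 \cdot \frac{3}{2} \left(- \frac{1}{3}\right) \left(-49\right) = 75 \cdot \frac{49}{2} = \frac{3675}{2}$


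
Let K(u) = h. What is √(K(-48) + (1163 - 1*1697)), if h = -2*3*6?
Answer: I*√570 ≈ 23.875*I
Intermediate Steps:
h = -36 (h = -6*6 = -36)
K(u) = -36
√(K(-48) + (1163 - 1*1697)) = √(-36 + (1163 - 1*1697)) = √(-36 + (1163 - 1697)) = √(-36 - 534) = √(-570) = I*√570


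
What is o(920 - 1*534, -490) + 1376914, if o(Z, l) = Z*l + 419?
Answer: 1188193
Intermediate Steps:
o(Z, l) = 419 + Z*l
o(920 - 1*534, -490) + 1376914 = (419 + (920 - 1*534)*(-490)) + 1376914 = (419 + (920 - 534)*(-490)) + 1376914 = (419 + 386*(-490)) + 1376914 = (419 - 189140) + 1376914 = -188721 + 1376914 = 1188193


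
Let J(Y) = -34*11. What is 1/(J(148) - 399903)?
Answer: -1/400277 ≈ -2.4983e-6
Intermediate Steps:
J(Y) = -374
1/(J(148) - 399903) = 1/(-374 - 399903) = 1/(-400277) = -1/400277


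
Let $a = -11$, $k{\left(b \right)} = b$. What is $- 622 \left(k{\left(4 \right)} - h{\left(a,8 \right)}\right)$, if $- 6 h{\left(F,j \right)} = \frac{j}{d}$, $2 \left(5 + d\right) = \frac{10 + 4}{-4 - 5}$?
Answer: $- \frac{30478}{13} \approx -2344.5$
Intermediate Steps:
$d = - \frac{52}{9}$ ($d = -5 + \frac{\left(10 + 4\right) \frac{1}{-4 - 5}}{2} = -5 + \frac{14 \frac{1}{-9}}{2} = -5 + \frac{14 \left(- \frac{1}{9}\right)}{2} = -5 + \frac{1}{2} \left(- \frac{14}{9}\right) = -5 - \frac{7}{9} = - \frac{52}{9} \approx -5.7778$)
$h{\left(F,j \right)} = \frac{3 j}{104}$ ($h{\left(F,j \right)} = - \frac{j \frac{1}{- \frac{52}{9}}}{6} = - \frac{j \left(- \frac{9}{52}\right)}{6} = - \frac{\left(- \frac{9}{52}\right) j}{6} = \frac{3 j}{104}$)
$- 622 \left(k{\left(4 \right)} - h{\left(a,8 \right)}\right) = - 622 \left(4 - \frac{3}{104} \cdot 8\right) = - 622 \left(4 - \frac{3}{13}\right) = \left(-622\right) \frac{49}{13} = - \frac{30478}{13}$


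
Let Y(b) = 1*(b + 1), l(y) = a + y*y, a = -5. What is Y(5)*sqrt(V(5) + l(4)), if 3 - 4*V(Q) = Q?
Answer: 3*sqrt(42) ≈ 19.442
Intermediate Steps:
l(y) = -5 + y**2 (l(y) = -5 + y*y = -5 + y**2)
V(Q) = 3/4 - Q/4
Y(b) = 1 + b (Y(b) = 1*(1 + b) = 1 + b)
Y(5)*sqrt(V(5) + l(4)) = (1 + 5)*sqrt((3/4 - 1/4*5) + (-5 + 4**2)) = 6*sqrt((3/4 - 5/4) + (-5 + 16)) = 6*sqrt(-1/2 + 11) = 6*sqrt(21/2) = 6*(sqrt(42)/2) = 3*sqrt(42)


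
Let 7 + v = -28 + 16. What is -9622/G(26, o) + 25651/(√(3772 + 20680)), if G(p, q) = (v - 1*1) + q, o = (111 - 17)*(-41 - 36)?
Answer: 4811/3629 + 25651*√6113/12226 ≈ 165.36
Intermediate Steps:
o = -7238 (o = 94*(-77) = -7238)
v = -19 (v = -7 + (-28 + 16) = -7 - 12 = -19)
G(p, q) = -20 + q (G(p, q) = (-19 - 1*1) + q = (-19 - 1) + q = -20 + q)
-9622/G(26, o) + 25651/(√(3772 + 20680)) = -9622/(-20 - 7238) + 25651/(√(3772 + 20680)) = -9622/(-7258) + 25651/(√24452) = -9622*(-1/7258) + 25651/((2*√6113)) = 4811/3629 + 25651*(√6113/12226) = 4811/3629 + 25651*√6113/12226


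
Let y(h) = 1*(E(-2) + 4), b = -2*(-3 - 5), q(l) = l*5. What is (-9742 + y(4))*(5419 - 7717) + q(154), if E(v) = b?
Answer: 22341926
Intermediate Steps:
q(l) = 5*l
b = 16 (b = -2*(-8) = 16)
E(v) = 16
y(h) = 20 (y(h) = 1*(16 + 4) = 1*20 = 20)
(-9742 + y(4))*(5419 - 7717) + q(154) = (-9742 + 20)*(5419 - 7717) + 5*154 = -9722*(-2298) + 770 = 22341156 + 770 = 22341926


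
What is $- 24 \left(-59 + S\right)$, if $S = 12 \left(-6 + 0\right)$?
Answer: $3144$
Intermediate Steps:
$S = -72$ ($S = 12 \left(-6\right) = -72$)
$- 24 \left(-59 + S\right) = - 24 \left(-59 - 72\right) = \left(-24\right) \left(-131\right) = 3144$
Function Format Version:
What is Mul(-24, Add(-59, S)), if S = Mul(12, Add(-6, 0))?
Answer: 3144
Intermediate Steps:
S = -72 (S = Mul(12, -6) = -72)
Mul(-24, Add(-59, S)) = Mul(-24, Add(-59, -72)) = Mul(-24, -131) = 3144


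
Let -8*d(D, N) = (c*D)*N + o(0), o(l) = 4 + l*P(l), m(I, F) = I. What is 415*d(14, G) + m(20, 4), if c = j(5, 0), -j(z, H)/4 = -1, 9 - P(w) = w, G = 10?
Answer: -58475/2 ≈ -29238.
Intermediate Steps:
P(w) = 9 - w
j(z, H) = 4 (j(z, H) = -4*(-1) = 4)
c = 4
o(l) = 4 + l*(9 - l)
d(D, N) = -½ - D*N/2 (d(D, N) = -((4*D)*N + (4 - 1*0*(-9 + 0)))/8 = -(4*D*N + (4 - 1*0*(-9)))/8 = -(4*D*N + (4 + 0))/8 = -(4*D*N + 4)/8 = -(4 + 4*D*N)/8 = -½ - D*N/2)
415*d(14, G) + m(20, 4) = 415*(-½ - ½*14*10) + 20 = 415*(-½ - 70) + 20 = 415*(-141/2) + 20 = -58515/2 + 20 = -58475/2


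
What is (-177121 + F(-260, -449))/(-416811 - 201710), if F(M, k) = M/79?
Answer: 13992819/48863159 ≈ 0.28637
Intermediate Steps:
F(M, k) = M/79 (F(M, k) = M*(1/79) = M/79)
(-177121 + F(-260, -449))/(-416811 - 201710) = (-177121 + (1/79)*(-260))/(-416811 - 201710) = (-177121 - 260/79)/(-618521) = -13992819/79*(-1/618521) = 13992819/48863159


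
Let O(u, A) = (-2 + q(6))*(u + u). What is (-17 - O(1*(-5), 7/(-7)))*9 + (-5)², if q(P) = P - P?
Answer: -308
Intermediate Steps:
q(P) = 0
O(u, A) = -4*u (O(u, A) = (-2 + 0)*(u + u) = -4*u)
(-17 - O(1*(-5), 7/(-7)))*9 + (-5)² = (-17 - (-4)*1*(-5))*9 + (-5)² = (-17 - (-4)*(-5))*9 + 25 = (-17 - 1*20)*9 + 25 = (-17 - 20)*9 + 25 = -37*9 + 25 = -333 + 25 = -308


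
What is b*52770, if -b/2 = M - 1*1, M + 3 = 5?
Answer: -105540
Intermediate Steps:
M = 2 (M = -3 + 5 = 2)
b = -2 (b = -2*(2 - 1*1) = -2*(2 - 1) = -2*1 = -2)
b*52770 = -2*52770 = -105540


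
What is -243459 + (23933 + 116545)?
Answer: -102981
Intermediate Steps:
-243459 + (23933 + 116545) = -243459 + 140478 = -102981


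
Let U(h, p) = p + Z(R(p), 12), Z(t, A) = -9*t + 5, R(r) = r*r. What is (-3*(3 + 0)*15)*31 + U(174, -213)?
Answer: -412714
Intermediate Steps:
R(r) = r²
Z(t, A) = 5 - 9*t
U(h, p) = 5 + p - 9*p² (U(h, p) = p + (5 - 9*p²) = 5 + p - 9*p²)
(-3*(3 + 0)*15)*31 + U(174, -213) = (-3*(3 + 0)*15)*31 + (5 - 213 - 9*(-213)²) = (-3*3*15)*31 + (5 - 213 - 9*45369) = -9*15*31 + (5 - 213 - 408321) = -135*31 - 408529 = -4185 - 408529 = -412714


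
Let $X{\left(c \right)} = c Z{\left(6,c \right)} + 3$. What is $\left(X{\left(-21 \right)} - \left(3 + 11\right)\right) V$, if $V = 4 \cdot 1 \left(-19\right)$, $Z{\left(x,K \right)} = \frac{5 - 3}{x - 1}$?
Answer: $\frac{7372}{5} \approx 1474.4$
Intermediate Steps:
$Z{\left(x,K \right)} = \frac{2}{-1 + x}$
$X{\left(c \right)} = 3 + \frac{2 c}{5}$ ($X{\left(c \right)} = c \frac{2}{-1 + 6} + 3 = c \frac{2}{5} + 3 = \frac{2 c}{5} + 3 = 3 + \frac{2 c}{5}$)
$V = -76$ ($V = 4 \left(-19\right) = -76$)
$\left(X{\left(-21 \right)} - \left(3 + 11\right)\right) V = \left(\left(3 + \frac{2}{5} \left(-21\right)\right) - \left(3 + 11\right)\right) \left(-76\right) = \left(\left(3 - \frac{42}{5}\right) - 14\right) \left(-76\right) = \left(- \frac{27}{5} - 14\right) \left(-76\right) = \left(- \frac{97}{5}\right) \left(-76\right) = \frac{7372}{5}$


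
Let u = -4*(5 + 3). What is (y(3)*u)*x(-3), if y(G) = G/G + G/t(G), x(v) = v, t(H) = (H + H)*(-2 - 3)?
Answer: 432/5 ≈ 86.400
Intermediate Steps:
t(H) = -10*H (t(H) = (2*H)*(-5) = -10*H)
u = -32 (u = -4*8 = -32)
y(G) = 9/10 (y(G) = G/G + G/((-10*G)) = 1 + G*(-1/(10*G)) = 1 - 1/10 = 9/10)
(y(3)*u)*x(-3) = ((9/10)*(-32))*(-3) = -144/5*(-3) = 432/5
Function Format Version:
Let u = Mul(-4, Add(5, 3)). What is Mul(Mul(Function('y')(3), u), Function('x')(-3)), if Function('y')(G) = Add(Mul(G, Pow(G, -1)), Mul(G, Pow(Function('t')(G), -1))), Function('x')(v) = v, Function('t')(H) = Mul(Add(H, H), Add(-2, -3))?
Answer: Rational(432, 5) ≈ 86.400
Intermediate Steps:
Function('t')(H) = Mul(-10, H) (Function('t')(H) = Mul(Mul(2, H), -5) = Mul(-10, H))
u = -32 (u = Mul(-4, 8) = -32)
Function('y')(G) = Rational(9, 10) (Function('y')(G) = Add(Mul(G, Pow(G, -1)), Mul(G, Pow(Mul(-10, G), -1))) = Add(1, Mul(G, Mul(Rational(-1, 10), Pow(G, -1)))) = Add(1, Rational(-1, 10)) = Rational(9, 10))
Mul(Mul(Function('y')(3), u), Function('x')(-3)) = Mul(Mul(Rational(9, 10), -32), -3) = Mul(Rational(-144, 5), -3) = Rational(432, 5)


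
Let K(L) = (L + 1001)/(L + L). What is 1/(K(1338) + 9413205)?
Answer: 2676/25189738919 ≈ 1.0623e-7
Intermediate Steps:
K(L) = (1001 + L)/(2*L) (K(L) = (1001 + L)/((2*L)) = (1001 + L)*(1/(2*L)) = (1001 + L)/(2*L))
1/(K(1338) + 9413205) = 1/((½)*(1001 + 1338)/1338 + 9413205) = 1/((½)*(1/1338)*2339 + 9413205) = 1/(2339/2676 + 9413205) = 1/(25189738919/2676) = 2676/25189738919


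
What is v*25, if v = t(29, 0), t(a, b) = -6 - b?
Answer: -150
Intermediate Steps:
v = -6 (v = -6 - 1*0 = -6 + 0 = -6)
v*25 = -6*25 = -150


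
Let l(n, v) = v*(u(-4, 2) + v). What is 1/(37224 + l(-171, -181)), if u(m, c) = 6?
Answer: 1/68899 ≈ 1.4514e-5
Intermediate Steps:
l(n, v) = v*(6 + v)
1/(37224 + l(-171, -181)) = 1/(37224 - 181*(6 - 181)) = 1/(37224 - 181*(-175)) = 1/(37224 + 31675) = 1/68899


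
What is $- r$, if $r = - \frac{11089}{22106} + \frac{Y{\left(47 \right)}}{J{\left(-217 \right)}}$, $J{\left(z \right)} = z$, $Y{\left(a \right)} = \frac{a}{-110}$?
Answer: $\frac{9416266}{18845365} \approx 0.49966$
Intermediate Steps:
$Y{\left(a \right)} = - \frac{a}{110}$ ($Y{\left(a \right)} = a \left(- \frac{1}{110}\right) = - \frac{a}{110}$)
$r = - \frac{9416266}{18845365}$ ($r = - \frac{11089}{22106} + \frac{\left(- \frac{1}{110}\right) 47}{-217} = \left(-11089\right) \frac{1}{22106} - - \frac{47}{23870} = - \frac{11089}{22106} + \frac{47}{23870} = - \frac{9416266}{18845365} \approx -0.49966$)
$- r = \left(-1\right) \left(- \frac{9416266}{18845365}\right) = \frac{9416266}{18845365}$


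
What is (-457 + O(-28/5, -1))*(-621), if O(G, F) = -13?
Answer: 291870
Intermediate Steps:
(-457 + O(-28/5, -1))*(-621) = (-457 - 13)*(-621) = -470*(-621) = 291870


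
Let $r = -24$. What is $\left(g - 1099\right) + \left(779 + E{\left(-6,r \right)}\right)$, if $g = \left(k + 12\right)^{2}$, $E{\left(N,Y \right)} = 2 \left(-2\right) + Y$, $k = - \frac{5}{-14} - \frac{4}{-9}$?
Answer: $- \frac{2923079}{15876} \approx -184.12$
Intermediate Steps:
$k = \frac{101}{126}$ ($k = \left(-5\right) \left(- \frac{1}{14}\right) - - \frac{4}{9} = \frac{5}{14} + \frac{4}{9} = \frac{101}{126} \approx 0.80159$)
$E{\left(N,Y \right)} = -4 + Y$
$g = \frac{2601769}{15876}$ ($g = \left(\frac{101}{126} + 12\right)^{2} = \left(\frac{1613}{126}\right)^{2} = \frac{2601769}{15876} \approx 163.88$)
$\left(g - 1099\right) + \left(779 + E{\left(-6,r \right)}\right) = \left(\frac{2601769}{15876} - 1099\right) + \left(779 - 28\right) = - \frac{14845955}{15876} + \left(779 - 28\right) = - \frac{14845955}{15876} + 751 = - \frac{2923079}{15876}$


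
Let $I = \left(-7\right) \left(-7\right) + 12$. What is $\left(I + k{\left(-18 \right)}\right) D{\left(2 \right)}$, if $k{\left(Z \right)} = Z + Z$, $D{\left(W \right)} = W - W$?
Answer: $0$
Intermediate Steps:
$D{\left(W \right)} = 0$
$k{\left(Z \right)} = 2 Z$
$I = 61$ ($I = 49 + 12 = 61$)
$\left(I + k{\left(-18 \right)}\right) D{\left(2 \right)} = \left(61 + 2 \left(-18\right)\right) 0 = \left(61 - 36\right) 0 = 25 \cdot 0 = 0$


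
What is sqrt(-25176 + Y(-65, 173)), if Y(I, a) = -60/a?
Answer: 2*I*sqrt(188375721)/173 ≈ 158.67*I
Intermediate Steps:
sqrt(-25176 + Y(-65, 173)) = sqrt(-25176 - 60/173) = sqrt(-4355508/173) = 2*I*sqrt(188375721)/173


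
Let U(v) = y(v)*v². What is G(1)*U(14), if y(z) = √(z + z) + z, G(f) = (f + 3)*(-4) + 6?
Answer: -27440 - 3920*√7 ≈ -37811.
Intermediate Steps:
G(f) = -6 - 4*f (G(f) = (3 + f)*(-4) + 6 = (-12 - 4*f) + 6 = -6 - 4*f)
y(z) = z + √2*√z (y(z) = √(2*z) + z = √2*√z + z = z + √2*√z)
U(v) = v²*(v + √2*√v) (U(v) = (v + √2*√v)*v² = v²*(v + √2*√v))
G(1)*U(14) = (-6 - 4*1)*(14³ + √2*14^(5/2)) = (-6 - 4)*(2744 + √2*(196*√14)) = -10*(2744 + 392*√7) = -27440 - 3920*√7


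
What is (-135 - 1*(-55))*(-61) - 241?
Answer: 4639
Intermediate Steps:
(-135 - 1*(-55))*(-61) - 241 = (-135 + 55)*(-61) - 241 = -80*(-61) - 241 = 4880 - 241 = 4639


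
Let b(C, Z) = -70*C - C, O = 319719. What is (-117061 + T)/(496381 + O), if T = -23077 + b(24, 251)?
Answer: -70921/408050 ≈ -0.17380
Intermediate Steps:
b(C, Z) = -71*C
T = -24781 (T = -23077 - 71*24 = -23077 - 1704 = -24781)
(-117061 + T)/(496381 + O) = (-117061 - 24781)/(496381 + 319719) = -141842/816100 = -141842*1/816100 = -70921/408050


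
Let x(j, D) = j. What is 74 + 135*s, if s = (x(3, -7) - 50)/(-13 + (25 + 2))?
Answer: -5309/14 ≈ -379.21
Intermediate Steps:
s = -47/14 (s = (3 - 50)/(-13 + (25 + 2)) = -47/(-13 + 27) = -47/14 ≈ -3.3571)
74 + 135*s = 74 + 135*(-47/14) = 74 - 6345/14 = -5309/14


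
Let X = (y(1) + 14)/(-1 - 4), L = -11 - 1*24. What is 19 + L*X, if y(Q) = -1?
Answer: 110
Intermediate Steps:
L = -35 (L = -11 - 24 = -35)
X = -13/5 (X = (-1 + 14)/(-1 - 4) = 13/(-5) = 13*(-1/5) = -13/5 ≈ -2.6000)
19 + L*X = 19 - 35*(-13/5) = 19 + 91 = 110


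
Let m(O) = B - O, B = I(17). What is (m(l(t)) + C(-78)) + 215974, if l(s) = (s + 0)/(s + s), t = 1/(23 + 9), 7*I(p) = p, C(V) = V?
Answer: 3022571/14 ≈ 2.1590e+5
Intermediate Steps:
I(p) = p/7
t = 1/32 ≈ 0.031250
B = 17/7 (B = (⅐)*17 = 17/7 ≈ 2.4286)
l(s) = ½ (l(s) = s/((2*s)) = s*(1/(2*s)) = ½)
m(O) = 17/7 - O
(m(l(t)) + C(-78)) + 215974 = ((17/7 - 1*½) - 78) + 215974 = ((17/7 - ½) - 78) + 215974 = (27/14 - 78) + 215974 = -1065/14 + 215974 = 3022571/14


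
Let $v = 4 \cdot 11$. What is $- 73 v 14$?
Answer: $-44968$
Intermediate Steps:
$v = 44$
$- 73 v 14 = \left(-73\right) 44 \cdot 14 = \left(-3212\right) 14 = -44968$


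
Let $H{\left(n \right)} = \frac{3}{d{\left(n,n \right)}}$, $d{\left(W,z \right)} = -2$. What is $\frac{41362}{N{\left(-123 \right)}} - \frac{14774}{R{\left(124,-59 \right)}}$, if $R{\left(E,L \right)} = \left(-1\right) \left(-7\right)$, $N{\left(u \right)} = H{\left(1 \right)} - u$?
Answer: $- \frac{3011014}{1701} \approx -1770.1$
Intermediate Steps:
$H{\left(n \right)} = - \frac{3}{2}$ ($H{\left(n \right)} = \frac{3}{-2} = 3 \left(- \frac{1}{2}\right) = - \frac{3}{2}$)
$N{\left(u \right)} = - \frac{3}{2} - u$
$R{\left(E,L \right)} = 7$
$\frac{41362}{N{\left(-123 \right)}} - \frac{14774}{R{\left(124,-59 \right)}} = \frac{41362}{- \frac{3}{2} - -123} - \frac{14774}{7} = \frac{41362}{- \frac{3}{2} + 123} - \frac{14774}{7} = \frac{41362}{\frac{243}{2}} - \frac{14774}{7} = 41362 \cdot \frac{2}{243} - \frac{14774}{7} = \frac{82724}{243} - \frac{14774}{7} = - \frac{3011014}{1701}$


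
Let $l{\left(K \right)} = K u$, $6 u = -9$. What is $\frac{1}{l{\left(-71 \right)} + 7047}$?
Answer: $\frac{2}{14307} \approx 0.00013979$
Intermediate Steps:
$u = - \frac{3}{2}$ ($u = \frac{1}{6} \left(-9\right) = - \frac{3}{2} \approx -1.5$)
$l{\left(K \right)} = - \frac{3 K}{2}$ ($l{\left(K \right)} = K \left(- \frac{3}{2}\right) = - \frac{3 K}{2}$)
$\frac{1}{l{\left(-71 \right)} + 7047} = \frac{1}{\left(- \frac{3}{2}\right) \left(-71\right) + 7047} = \frac{1}{\frac{213}{2} + 7047} = \frac{1}{\frac{14307}{2}} = \frac{2}{14307}$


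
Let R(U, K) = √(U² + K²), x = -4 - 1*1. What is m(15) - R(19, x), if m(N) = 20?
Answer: 20 - √386 ≈ 0.35312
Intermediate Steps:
x = -5 (x = -4 - 1 = -5)
R(U, K) = √(K² + U²)
m(15) - R(19, x) = 20 - √((-5)² + 19²) = 20 - √(25 + 361) = 20 - √386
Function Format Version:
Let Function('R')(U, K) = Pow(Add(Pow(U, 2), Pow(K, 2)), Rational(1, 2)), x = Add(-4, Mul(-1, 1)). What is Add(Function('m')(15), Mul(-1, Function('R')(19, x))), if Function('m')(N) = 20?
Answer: Add(20, Mul(-1, Pow(386, Rational(1, 2)))) ≈ 0.35312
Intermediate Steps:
x = -5 (x = Add(-4, -1) = -5)
Function('R')(U, K) = Pow(Add(Pow(K, 2), Pow(U, 2)), Rational(1, 2))
Add(Function('m')(15), Mul(-1, Function('R')(19, x))) = Add(20, Mul(-1, Pow(Add(Pow(-5, 2), Pow(19, 2)), Rational(1, 2)))) = Add(20, Mul(-1, Pow(Add(25, 361), Rational(1, 2)))) = Add(20, Mul(-1, Pow(386, Rational(1, 2))))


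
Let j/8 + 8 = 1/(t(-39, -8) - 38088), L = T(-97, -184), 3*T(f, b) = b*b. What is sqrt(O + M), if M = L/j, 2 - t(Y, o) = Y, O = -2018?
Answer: I*sqrt(203294743849258)/304377 ≈ 46.844*I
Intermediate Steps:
T(f, b) = b**2/3 (T(f, b) = (b*b)/3 = b**2/3)
t(Y, o) = 2 - Y
L = 33856/3 (L = (1/3)*(-184)**2 = (1/3)*33856 = 33856/3 ≈ 11285.)
j = -2435016/38047 (j = -64 + 8/((2 - 1*(-39)) - 38088) = -64 + 8/((2 + 39) - 38088) = -64 + 8/(41 - 38088) = -64 + 8/(-38047) = -64 + 8*(-1/38047) = -64 - 8/38047 = -2435016/38047 ≈ -64.000)
M = -161014904/913131 (M = 33856/(3*(-2435016/38047)) = (33856/3)*(-38047/2435016) = -161014904/913131 ≈ -176.33)
sqrt(O + M) = sqrt(-2018 - 161014904/913131) = sqrt(-2003713262/913131) = I*sqrt(203294743849258)/304377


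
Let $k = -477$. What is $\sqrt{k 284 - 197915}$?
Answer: $i \sqrt{333383} \approx 577.39 i$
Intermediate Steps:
$\sqrt{k 284 - 197915} = \sqrt{\left(-477\right) 284 - 197915} = \sqrt{-135468 - 197915} = \sqrt{-333383} = i \sqrt{333383}$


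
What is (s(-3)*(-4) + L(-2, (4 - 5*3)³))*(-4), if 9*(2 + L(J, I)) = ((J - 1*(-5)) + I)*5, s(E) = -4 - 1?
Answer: 25912/9 ≈ 2879.1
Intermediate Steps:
s(E) = -5
L(J, I) = 7/9 + 5*I/9 + 5*J/9 (L(J, I) = -2 + (((J - 1*(-5)) + I)*5)/9 = -2 + (((J + 5) + I)*5)/9 = -2 + (((5 + J) + I)*5)/9 = -2 + ((5 + I + J)*5)/9 = -2 + (25 + 5*I + 5*J)/9 = -2 + (25/9 + 5*I/9 + 5*J/9) = 7/9 + 5*I/9 + 5*J/9)
(s(-3)*(-4) + L(-2, (4 - 5*3)³))*(-4) = (-5*(-4) + (7/9 + 5*(4 - 5*3)³/9 + (5/9)*(-2)))*(-4) = (20 + (7/9 + 5*(4 - 15)³/9 - 10/9))*(-4) = (20 + (7/9 + (5/9)*(-11)³ - 10/9))*(-4) = (20 + (7/9 + (5/9)*(-1331) - 10/9))*(-4) = (20 + (7/9 - 6655/9 - 10/9))*(-4) = (20 - 6658/9)*(-4) = -6478/9*(-4) = 25912/9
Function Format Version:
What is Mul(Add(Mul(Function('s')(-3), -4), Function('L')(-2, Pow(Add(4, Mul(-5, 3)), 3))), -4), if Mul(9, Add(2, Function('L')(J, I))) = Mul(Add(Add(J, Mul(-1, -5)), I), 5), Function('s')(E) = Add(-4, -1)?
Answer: Rational(25912, 9) ≈ 2879.1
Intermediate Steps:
Function('s')(E) = -5
Function('L')(J, I) = Add(Rational(7, 9), Mul(Rational(5, 9), I), Mul(Rational(5, 9), J)) (Function('L')(J, I) = Add(-2, Mul(Rational(1, 9), Mul(Add(Add(J, Mul(-1, -5)), I), 5))) = Add(-2, Mul(Rational(1, 9), Mul(Add(Add(J, 5), I), 5))) = Add(-2, Mul(Rational(1, 9), Mul(Add(Add(5, J), I), 5))) = Add(-2, Mul(Rational(1, 9), Mul(Add(5, I, J), 5))) = Add(-2, Mul(Rational(1, 9), Add(25, Mul(5, I), Mul(5, J)))) = Add(-2, Add(Rational(25, 9), Mul(Rational(5, 9), I), Mul(Rational(5, 9), J))) = Add(Rational(7, 9), Mul(Rational(5, 9), I), Mul(Rational(5, 9), J)))
Mul(Add(Mul(Function('s')(-3), -4), Function('L')(-2, Pow(Add(4, Mul(-5, 3)), 3))), -4) = Mul(Add(Mul(-5, -4), Add(Rational(7, 9), Mul(Rational(5, 9), Pow(Add(4, Mul(-5, 3)), 3)), Mul(Rational(5, 9), -2))), -4) = Mul(Add(20, Add(Rational(7, 9), Mul(Rational(5, 9), Pow(Add(4, -15), 3)), Rational(-10, 9))), -4) = Mul(Add(20, Add(Rational(7, 9), Mul(Rational(5, 9), Pow(-11, 3)), Rational(-10, 9))), -4) = Mul(Add(20, Add(Rational(7, 9), Mul(Rational(5, 9), -1331), Rational(-10, 9))), -4) = Mul(Add(20, Add(Rational(7, 9), Rational(-6655, 9), Rational(-10, 9))), -4) = Mul(Add(20, Rational(-6658, 9)), -4) = Mul(Rational(-6478, 9), -4) = Rational(25912, 9)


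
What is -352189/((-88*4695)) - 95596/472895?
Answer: 25410394759/39076259640 ≈ 0.65028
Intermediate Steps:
-352189/((-88*4695)) - 95596/472895 = -352189/(-413160) - 95596*1/472895 = -352189*(-1/413160) - 95596/472895 = 352189/413160 - 95596/472895 = 25410394759/39076259640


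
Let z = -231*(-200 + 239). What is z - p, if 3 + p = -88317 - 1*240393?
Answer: 319704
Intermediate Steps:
p = -328713 (p = -3 + (-88317 - 1*240393) = -3 + (-88317 - 240393) = -3 - 328710 = -328713)
z = -9009 (z = -231*39 = -9009)
z - p = -9009 - 1*(-328713) = -9009 + 328713 = 319704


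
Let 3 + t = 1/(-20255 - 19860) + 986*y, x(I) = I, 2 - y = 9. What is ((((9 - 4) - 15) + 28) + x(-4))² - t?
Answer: 284856616/40115 ≈ 7101.0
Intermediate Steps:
y = -7 (y = 2 - 1*9 = 2 - 9 = -7)
t = -276994076/40115 (t = -3 + (1/(-20255 - 19860) + 986*(-7)) = -3 + (1/(-40115) - 6902) = -3 + (-1/40115 - 6902) = -3 - 276873731/40115 = -276994076/40115 ≈ -6905.0)
((((9 - 4) - 15) + 28) + x(-4))² - t = ((((9 - 4) - 15) + 28) - 4)² - 1*(-276994076/40115) = (((5 - 15) + 28) - 4)² + 276994076/40115 = ((-10 + 28) - 4)² + 276994076/40115 = (18 - 4)² + 276994076/40115 = 14² + 276994076/40115 = 196 + 276994076/40115 = 284856616/40115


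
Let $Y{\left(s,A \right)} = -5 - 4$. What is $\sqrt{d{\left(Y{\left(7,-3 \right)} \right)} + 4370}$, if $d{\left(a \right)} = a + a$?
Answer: $16 \sqrt{17} \approx 65.97$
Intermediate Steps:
$Y{\left(s,A \right)} = -9$
$d{\left(a \right)} = 2 a$
$\sqrt{d{\left(Y{\left(7,-3 \right)} \right)} + 4370} = \sqrt{2 \left(-9\right) + 4370} = \sqrt{-18 + 4370} = \sqrt{4352} = 16 \sqrt{17}$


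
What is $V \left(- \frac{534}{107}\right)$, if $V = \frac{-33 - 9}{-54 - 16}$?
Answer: $- \frac{1602}{535} \approx -2.9944$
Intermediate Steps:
$V = \frac{3}{5}$ ($V = - \frac{42}{-70} = \left(-42\right) \left(- \frac{1}{70}\right) = \frac{3}{5} \approx 0.6$)
$V \left(- \frac{534}{107}\right) = \frac{3 \left(- \frac{534}{107}\right)}{5} = \frac{3 \left(\left(-534\right) \frac{1}{107}\right)}{5} = \frac{3}{5} \left(- \frac{534}{107}\right) = - \frac{1602}{535}$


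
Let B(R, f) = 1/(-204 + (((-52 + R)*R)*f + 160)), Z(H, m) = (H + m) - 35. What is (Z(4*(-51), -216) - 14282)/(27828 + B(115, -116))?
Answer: -12385917968/23388432191 ≈ -0.52957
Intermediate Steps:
Z(H, m) = -35 + H + m
B(R, f) = 1/(-44 + R*f*(-52 + R)) (B(R, f) = 1/(-204 + ((R*(-52 + R))*f + 160)) = 1/(-204 + (R*f*(-52 + R) + 160)) = 1/(-204 + (160 + R*f*(-52 + R))) = 1/(-44 + R*f*(-52 + R)))
(Z(4*(-51), -216) - 14282)/(27828 + B(115, -116)) = ((-35 + 4*(-51) - 216) - 14282)/(27828 + 1/(-44 - 116*115² - 52*115*(-116))) = ((-35 - 204 - 216) - 14282)/(27828 + 1/(-44 - 116*13225 + 693680)) = (-455 - 14282)/(27828 + 1/(-44 - 1534100 + 693680)) = -14737/(27828 + 1/(-840464)) = -14737/(27828 - 1/840464) = -14737/23388432191/840464 = -14737*840464/23388432191 = -12385917968/23388432191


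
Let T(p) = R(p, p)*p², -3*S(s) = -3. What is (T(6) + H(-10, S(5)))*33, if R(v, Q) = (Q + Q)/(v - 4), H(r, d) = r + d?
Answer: 6831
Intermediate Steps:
S(s) = 1 (S(s) = -⅓*(-3) = 1)
H(r, d) = d + r
R(v, Q) = 2*Q/(-4 + v) (R(v, Q) = (2*Q)/(-4 + v) = 2*Q/(-4 + v))
T(p) = 2*p³/(-4 + p) (T(p) = (2*p/(-4 + p))*p² = 2*p³/(-4 + p))
(T(6) + H(-10, S(5)))*33 = (2*6³/(-4 + 6) + (1 - 10))*33 = (2*216/2 - 9)*33 = (2*216*(½) - 9)*33 = (216 - 9)*33 = 207*33 = 6831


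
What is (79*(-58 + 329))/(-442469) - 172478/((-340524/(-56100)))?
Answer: -356778693774043/12555942813 ≈ -28415.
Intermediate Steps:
(79*(-58 + 329))/(-442469) - 172478/((-340524/(-56100))) = (79*271)*(-1/442469) - 172478/((-340524*(-1/56100))) = 21409*(-1/442469) - 172478/28377/4675 = -21409/442469 - 172478*4675/28377 = -21409/442469 - 806334650/28377 = -356778693774043/12555942813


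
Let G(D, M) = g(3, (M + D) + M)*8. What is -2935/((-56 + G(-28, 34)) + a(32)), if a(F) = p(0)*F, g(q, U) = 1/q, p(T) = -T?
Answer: 1761/32 ≈ 55.031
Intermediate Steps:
G(D, M) = 8/3
a(F) = 0 (a(F) = (-1*0)*F = 0*F = 0)
-2935/((-56 + G(-28, 34)) + a(32)) = -2935/((-56 + 8/3) + 0) = -2935/(-160/3 + 0) = -2935/(-160/3) = -2935*(-3/160) = 1761/32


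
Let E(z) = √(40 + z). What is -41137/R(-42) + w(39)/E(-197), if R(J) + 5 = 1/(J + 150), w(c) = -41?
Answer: 4442796/539 + 41*I*√157/157 ≈ 8242.7 + 3.2722*I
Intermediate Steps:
R(J) = -5 + 1/(150 + J) (R(J) = -5 + 1/(J + 150) = -5 + 1/(150 + J))
-41137/R(-42) + w(39)/E(-197) = -41137*(150 - 42)/(-749 - 5*(-42)) - 41/√(40 - 197) = -41137*108/(-749 + 210) - 41*(-I*√157/157) = -41137/((1/108)*(-539)) - 41*(-I*√157/157) = -41137/(-539/108) - (-41)*I*√157/157 = -41137*(-108/539) + 41*I*√157/157 = 4442796/539 + 41*I*√157/157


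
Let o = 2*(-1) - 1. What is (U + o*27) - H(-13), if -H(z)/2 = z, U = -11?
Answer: -118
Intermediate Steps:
H(z) = -2*z
o = -3 (o = -2 - 1 = -3)
(U + o*27) - H(-13) = (-11 - 3*27) - (-2)*(-13) = (-11 - 81) - 1*26 = -92 - 26 = -118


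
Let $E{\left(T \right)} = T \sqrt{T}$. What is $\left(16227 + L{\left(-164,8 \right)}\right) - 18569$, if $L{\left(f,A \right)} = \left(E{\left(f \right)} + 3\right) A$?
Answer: $-2318 - 2624 i \sqrt{41} \approx -2318.0 - 16802.0 i$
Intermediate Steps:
$E{\left(T \right)} = T^{\frac{3}{2}}$
$L{\left(f,A \right)} = A \left(3 + f^{\frac{3}{2}}\right)$ ($L{\left(f,A \right)} = \left(f^{\frac{3}{2}} + 3\right) A = \left(3 + f^{\frac{3}{2}}\right) A = A \left(3 + f^{\frac{3}{2}}\right)$)
$\left(16227 + L{\left(-164,8 \right)}\right) - 18569 = \left(16227 + 8 \left(3 + \left(-164\right)^{\frac{3}{2}}\right)\right) - 18569 = \left(16227 + 8 \left(3 - 328 i \sqrt{41}\right)\right) - 18569 = \left(16227 + \left(24 - 2624 i \sqrt{41}\right)\right) - 18569 = \left(16251 - 2624 i \sqrt{41}\right) - 18569 = -2318 - 2624 i \sqrt{41}$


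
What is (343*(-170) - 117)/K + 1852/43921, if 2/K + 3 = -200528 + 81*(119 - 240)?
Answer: 269874072633174/43921 ≈ 6.1445e+9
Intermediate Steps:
K = -1/105166 (K = 2/(-3 + (-200528 + 81*(119 - 240))) = 2/(-3 + (-200528 + 81*(-121))) = 2/(-3 + (-200528 - 9801)) = 2/(-3 - 210329) = 2/(-210332) = 2*(-1/210332) = -1/105166 ≈ -9.5088e-6)
(343*(-170) - 117)/K + 1852/43921 = (343*(-170) - 117)/(-1/105166) + 1852/43921 = (-58310 - 117)*(-105166) + 1852*(1/43921) = -58427*(-105166) + 1852/43921 = 6144533882 + 1852/43921 = 269874072633174/43921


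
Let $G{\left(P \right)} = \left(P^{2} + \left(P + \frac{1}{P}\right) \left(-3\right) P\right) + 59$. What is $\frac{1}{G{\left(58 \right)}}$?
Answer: $- \frac{1}{6672} \approx -0.00014988$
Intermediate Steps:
$G{\left(P \right)} = 59 + P^{2} + P \left(- 3 P - \frac{3}{P}\right)$ ($G{\left(P \right)} = \left(P^{2} + \left(- 3 P - \frac{3}{P}\right) P\right) + 59 = \left(P^{2} + P \left(- 3 P - \frac{3}{P}\right)\right) + 59 = 59 + P^{2} + P \left(- 3 P - \frac{3}{P}\right)$)
$\frac{1}{G{\left(58 \right)}} = \frac{1}{56 - 2 \cdot 58^{2}} = \frac{1}{56 - 6728} = \frac{1}{-6672} = - \frac{1}{6672}$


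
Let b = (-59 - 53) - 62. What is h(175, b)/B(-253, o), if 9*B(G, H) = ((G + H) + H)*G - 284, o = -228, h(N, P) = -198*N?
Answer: -311850/179093 ≈ -1.7413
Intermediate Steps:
b = -174 (b = -112 - 62 = -174)
B(G, H) = -284/9 + G*(G + 2*H)/9 (B(G, H) = (((G + H) + H)*G - 284)/9 = ((G + 2*H)*G - 284)/9 = (G*(G + 2*H) - 284)/9 = (-284 + G*(G + 2*H))/9 = -284/9 + G*(G + 2*H)/9)
h(175, b)/B(-253, o) = (-198*175)/(-284/9 + (⅑)*(-253)² + (2/9)*(-253)*(-228)) = -34650/(-284/9 + (⅑)*64009 + 38456/3) = -34650/(-284/9 + 64009/9 + 38456/3) = -34650/179093/9 = -34650*9/179093 = -311850/179093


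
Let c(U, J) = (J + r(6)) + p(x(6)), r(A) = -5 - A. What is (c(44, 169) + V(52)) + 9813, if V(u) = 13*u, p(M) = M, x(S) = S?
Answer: 10653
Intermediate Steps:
c(U, J) = -5 + J (c(U, J) = (J + (-5 - 1*6)) + 6 = (J + (-5 - 6)) + 6 = (J - 11) + 6 = (-11 + J) + 6 = -5 + J)
(c(44, 169) + V(52)) + 9813 = ((-5 + 169) + 13*52) + 9813 = (164 + 676) + 9813 = 840 + 9813 = 10653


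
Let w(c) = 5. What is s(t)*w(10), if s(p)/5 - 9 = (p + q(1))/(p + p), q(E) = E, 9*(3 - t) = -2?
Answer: 7000/29 ≈ 241.38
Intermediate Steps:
t = 29/9 (t = 3 - ⅑*(-2) = 3 + 2/9 = 29/9 ≈ 3.2222)
s(p) = 45 + 5*(1 + p)/(2*p) (s(p) = 45 + 5*((p + 1)/(p + p)) = 45 + 5*((1 + p)/((2*p))) = 45 + 5*((1 + p)*(1/(2*p))) = 45 + 5*((1 + p)/(2*p)) = 45 + 5*(1 + p)/(2*p))
s(t)*w(10) = (5*(1 + 19*(29/9))/(2*(29/9)))*5 = ((5/2)*(9/29)*(1 + 551/9))*5 = ((5/2)*(9/29)*(560/9))*5 = (1400/29)*5 = 7000/29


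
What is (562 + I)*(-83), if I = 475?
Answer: -86071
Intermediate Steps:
(562 + I)*(-83) = (562 + 475)*(-83) = 1037*(-83) = -86071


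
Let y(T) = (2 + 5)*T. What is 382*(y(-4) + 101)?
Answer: 27886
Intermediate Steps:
y(T) = 7*T
382*(y(-4) + 101) = 382*(7*(-4) + 101) = 382*(-28 + 101) = 382*73 = 27886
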